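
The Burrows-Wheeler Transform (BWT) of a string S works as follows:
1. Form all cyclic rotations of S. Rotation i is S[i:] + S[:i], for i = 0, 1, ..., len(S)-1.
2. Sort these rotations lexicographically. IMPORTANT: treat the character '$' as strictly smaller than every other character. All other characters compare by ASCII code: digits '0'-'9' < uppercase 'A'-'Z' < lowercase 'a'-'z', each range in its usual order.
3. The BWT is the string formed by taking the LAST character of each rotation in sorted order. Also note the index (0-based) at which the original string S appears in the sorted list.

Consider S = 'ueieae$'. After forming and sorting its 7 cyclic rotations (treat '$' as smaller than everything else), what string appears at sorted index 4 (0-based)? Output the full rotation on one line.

Answer: eieae$u

Derivation:
All 7 rotations (rotation i = S[i:]+S[:i]):
  rot[0] = ueieae$
  rot[1] = eieae$u
  rot[2] = ieae$ue
  rot[3] = eae$uei
  rot[4] = ae$ueie
  rot[5] = e$ueiea
  rot[6] = $ueieae
Sorted (with $ < everything):
  sorted[0] = $ueieae
  sorted[1] = ae$ueie
  sorted[2] = e$ueiea
  sorted[3] = eae$uei
  sorted[4] = eieae$u
  sorted[5] = ieae$ue
  sorted[6] = ueieae$
sorted[4] = eieae$u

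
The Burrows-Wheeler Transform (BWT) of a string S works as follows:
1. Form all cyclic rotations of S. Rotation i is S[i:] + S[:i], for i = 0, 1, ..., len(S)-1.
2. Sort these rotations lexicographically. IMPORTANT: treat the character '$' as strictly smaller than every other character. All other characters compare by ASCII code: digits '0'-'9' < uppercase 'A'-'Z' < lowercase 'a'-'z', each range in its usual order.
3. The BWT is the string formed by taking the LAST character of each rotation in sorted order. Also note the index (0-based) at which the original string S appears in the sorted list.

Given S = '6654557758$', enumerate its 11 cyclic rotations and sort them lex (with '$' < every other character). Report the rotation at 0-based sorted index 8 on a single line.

All 11 rotations (rotation i = S[i:]+S[:i]):
  rot[0] = 6654557758$
  rot[1] = 654557758$6
  rot[2] = 54557758$66
  rot[3] = 4557758$665
  rot[4] = 557758$6654
  rot[5] = 57758$66545
  rot[6] = 7758$665455
  rot[7] = 758$6654557
  rot[8] = 58$66545577
  rot[9] = 8$665455775
  rot[10] = $6654557758
Sorted (with $ < everything):
  sorted[0] = $6654557758
  sorted[1] = 4557758$665
  sorted[2] = 54557758$66
  sorted[3] = 557758$6654
  sorted[4] = 57758$66545
  sorted[5] = 58$66545577
  sorted[6] = 654557758$6
  sorted[7] = 6654557758$
  sorted[8] = 758$6654557
  sorted[9] = 7758$665455
  sorted[10] = 8$665455775
sorted[8] = 758$6654557

Answer: 758$6654557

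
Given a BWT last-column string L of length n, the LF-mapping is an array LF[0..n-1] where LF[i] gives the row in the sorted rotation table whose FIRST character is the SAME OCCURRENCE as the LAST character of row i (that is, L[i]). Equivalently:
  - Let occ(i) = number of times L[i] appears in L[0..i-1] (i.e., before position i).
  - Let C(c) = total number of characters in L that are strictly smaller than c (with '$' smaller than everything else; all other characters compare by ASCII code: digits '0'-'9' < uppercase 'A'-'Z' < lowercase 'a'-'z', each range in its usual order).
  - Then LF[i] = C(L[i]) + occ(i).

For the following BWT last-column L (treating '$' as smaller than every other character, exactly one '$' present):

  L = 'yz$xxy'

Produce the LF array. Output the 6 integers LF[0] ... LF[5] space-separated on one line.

Char counts: '$':1, 'x':2, 'y':2, 'z':1
C (first-col start): C('$')=0, C('x')=1, C('y')=3, C('z')=5
L[0]='y': occ=0, LF[0]=C('y')+0=3+0=3
L[1]='z': occ=0, LF[1]=C('z')+0=5+0=5
L[2]='$': occ=0, LF[2]=C('$')+0=0+0=0
L[3]='x': occ=0, LF[3]=C('x')+0=1+0=1
L[4]='x': occ=1, LF[4]=C('x')+1=1+1=2
L[5]='y': occ=1, LF[5]=C('y')+1=3+1=4

Answer: 3 5 0 1 2 4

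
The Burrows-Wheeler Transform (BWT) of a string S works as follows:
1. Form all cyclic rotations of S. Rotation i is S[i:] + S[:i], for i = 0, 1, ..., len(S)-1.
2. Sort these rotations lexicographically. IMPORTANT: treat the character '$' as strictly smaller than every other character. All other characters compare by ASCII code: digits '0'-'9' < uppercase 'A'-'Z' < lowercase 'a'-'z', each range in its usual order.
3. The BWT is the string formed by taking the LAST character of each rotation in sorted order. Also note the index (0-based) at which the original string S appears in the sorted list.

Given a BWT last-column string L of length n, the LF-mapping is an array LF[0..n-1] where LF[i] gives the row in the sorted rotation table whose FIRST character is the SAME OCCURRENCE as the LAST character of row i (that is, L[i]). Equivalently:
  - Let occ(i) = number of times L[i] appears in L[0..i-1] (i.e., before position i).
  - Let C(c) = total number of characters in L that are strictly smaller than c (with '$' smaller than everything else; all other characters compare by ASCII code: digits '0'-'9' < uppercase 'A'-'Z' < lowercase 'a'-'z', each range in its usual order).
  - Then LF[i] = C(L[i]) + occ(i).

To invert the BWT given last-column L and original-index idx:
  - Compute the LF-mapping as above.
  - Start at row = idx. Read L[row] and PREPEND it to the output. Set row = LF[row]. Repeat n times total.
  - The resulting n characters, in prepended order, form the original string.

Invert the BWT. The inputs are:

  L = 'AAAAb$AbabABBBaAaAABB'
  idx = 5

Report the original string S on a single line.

Answer: AABBBBbAaAaaBbAbAAAA$

Derivation:
LF mapping: 1 2 3 4 18 0 5 19 15 20 6 10 11 12 16 7 17 8 9 13 14
Walk LF starting at row 5, prepending L[row]:
  step 1: row=5, L[5]='$', prepend. Next row=LF[5]=0
  step 2: row=0, L[0]='A', prepend. Next row=LF[0]=1
  step 3: row=1, L[1]='A', prepend. Next row=LF[1]=2
  step 4: row=2, L[2]='A', prepend. Next row=LF[2]=3
  step 5: row=3, L[3]='A', prepend. Next row=LF[3]=4
  step 6: row=4, L[4]='b', prepend. Next row=LF[4]=18
  step 7: row=18, L[18]='A', prepend. Next row=LF[18]=9
  step 8: row=9, L[9]='b', prepend. Next row=LF[9]=20
  step 9: row=20, L[20]='B', prepend. Next row=LF[20]=14
  step 10: row=14, L[14]='a', prepend. Next row=LF[14]=16
  step 11: row=16, L[16]='a', prepend. Next row=LF[16]=17
  step 12: row=17, L[17]='A', prepend. Next row=LF[17]=8
  step 13: row=8, L[8]='a', prepend. Next row=LF[8]=15
  step 14: row=15, L[15]='A', prepend. Next row=LF[15]=7
  step 15: row=7, L[7]='b', prepend. Next row=LF[7]=19
  step 16: row=19, L[19]='B', prepend. Next row=LF[19]=13
  step 17: row=13, L[13]='B', prepend. Next row=LF[13]=12
  step 18: row=12, L[12]='B', prepend. Next row=LF[12]=11
  step 19: row=11, L[11]='B', prepend. Next row=LF[11]=10
  step 20: row=10, L[10]='A', prepend. Next row=LF[10]=6
  step 21: row=6, L[6]='A', prepend. Next row=LF[6]=5
Reversed output: AABBBBbAaAaaBbAbAAAA$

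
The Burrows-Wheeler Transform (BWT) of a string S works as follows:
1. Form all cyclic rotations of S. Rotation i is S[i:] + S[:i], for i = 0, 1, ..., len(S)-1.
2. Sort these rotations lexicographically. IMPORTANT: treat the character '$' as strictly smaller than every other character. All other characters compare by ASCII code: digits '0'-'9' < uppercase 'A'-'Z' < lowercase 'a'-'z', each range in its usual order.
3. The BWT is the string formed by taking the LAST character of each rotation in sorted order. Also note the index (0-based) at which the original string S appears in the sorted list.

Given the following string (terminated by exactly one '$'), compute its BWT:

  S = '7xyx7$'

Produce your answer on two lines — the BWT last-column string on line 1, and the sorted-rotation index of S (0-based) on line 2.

All 6 rotations (rotation i = S[i:]+S[:i]):
  rot[0] = 7xyx7$
  rot[1] = xyx7$7
  rot[2] = yx7$7x
  rot[3] = x7$7xy
  rot[4] = 7$7xyx
  rot[5] = $7xyx7
Sorted (with $ < everything):
  sorted[0] = $7xyx7  (last char: '7')
  sorted[1] = 7$7xyx  (last char: 'x')
  sorted[2] = 7xyx7$  (last char: '$')
  sorted[3] = x7$7xy  (last char: 'y')
  sorted[4] = xyx7$7  (last char: '7')
  sorted[5] = yx7$7x  (last char: 'x')
Last column: 7x$y7x
Original string S is at sorted index 2

Answer: 7x$y7x
2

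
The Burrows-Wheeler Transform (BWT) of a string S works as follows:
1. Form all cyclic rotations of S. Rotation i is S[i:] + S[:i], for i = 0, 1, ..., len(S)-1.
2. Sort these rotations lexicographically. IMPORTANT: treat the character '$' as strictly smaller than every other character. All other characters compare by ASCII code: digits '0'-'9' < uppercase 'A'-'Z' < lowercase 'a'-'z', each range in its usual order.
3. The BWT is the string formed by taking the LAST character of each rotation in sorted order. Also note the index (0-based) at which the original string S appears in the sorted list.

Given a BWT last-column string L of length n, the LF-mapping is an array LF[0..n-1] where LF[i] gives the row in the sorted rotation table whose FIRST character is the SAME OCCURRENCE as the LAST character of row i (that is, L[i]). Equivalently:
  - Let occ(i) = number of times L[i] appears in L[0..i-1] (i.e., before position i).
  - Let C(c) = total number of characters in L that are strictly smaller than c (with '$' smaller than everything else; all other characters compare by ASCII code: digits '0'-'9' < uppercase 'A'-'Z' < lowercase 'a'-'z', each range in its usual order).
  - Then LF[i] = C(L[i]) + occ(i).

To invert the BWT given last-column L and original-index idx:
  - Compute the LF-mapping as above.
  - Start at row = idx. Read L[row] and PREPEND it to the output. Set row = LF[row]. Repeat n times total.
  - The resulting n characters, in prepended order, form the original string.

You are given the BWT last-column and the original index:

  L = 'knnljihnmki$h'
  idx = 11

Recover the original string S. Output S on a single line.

LF mapping: 6 10 11 8 5 3 1 12 9 7 4 0 2
Walk LF starting at row 11, prepending L[row]:
  step 1: row=11, L[11]='$', prepend. Next row=LF[11]=0
  step 2: row=0, L[0]='k', prepend. Next row=LF[0]=6
  step 3: row=6, L[6]='h', prepend. Next row=LF[6]=1
  step 4: row=1, L[1]='n', prepend. Next row=LF[1]=10
  step 5: row=10, L[10]='i', prepend. Next row=LF[10]=4
  step 6: row=4, L[4]='j', prepend. Next row=LF[4]=5
  step 7: row=5, L[5]='i', prepend. Next row=LF[5]=3
  step 8: row=3, L[3]='l', prepend. Next row=LF[3]=8
  step 9: row=8, L[8]='m', prepend. Next row=LF[8]=9
  step 10: row=9, L[9]='k', prepend. Next row=LF[9]=7
  step 11: row=7, L[7]='n', prepend. Next row=LF[7]=12
  step 12: row=12, L[12]='h', prepend. Next row=LF[12]=2
  step 13: row=2, L[2]='n', prepend. Next row=LF[2]=11
Reversed output: nhnkmlijinhk$

Answer: nhnkmlijinhk$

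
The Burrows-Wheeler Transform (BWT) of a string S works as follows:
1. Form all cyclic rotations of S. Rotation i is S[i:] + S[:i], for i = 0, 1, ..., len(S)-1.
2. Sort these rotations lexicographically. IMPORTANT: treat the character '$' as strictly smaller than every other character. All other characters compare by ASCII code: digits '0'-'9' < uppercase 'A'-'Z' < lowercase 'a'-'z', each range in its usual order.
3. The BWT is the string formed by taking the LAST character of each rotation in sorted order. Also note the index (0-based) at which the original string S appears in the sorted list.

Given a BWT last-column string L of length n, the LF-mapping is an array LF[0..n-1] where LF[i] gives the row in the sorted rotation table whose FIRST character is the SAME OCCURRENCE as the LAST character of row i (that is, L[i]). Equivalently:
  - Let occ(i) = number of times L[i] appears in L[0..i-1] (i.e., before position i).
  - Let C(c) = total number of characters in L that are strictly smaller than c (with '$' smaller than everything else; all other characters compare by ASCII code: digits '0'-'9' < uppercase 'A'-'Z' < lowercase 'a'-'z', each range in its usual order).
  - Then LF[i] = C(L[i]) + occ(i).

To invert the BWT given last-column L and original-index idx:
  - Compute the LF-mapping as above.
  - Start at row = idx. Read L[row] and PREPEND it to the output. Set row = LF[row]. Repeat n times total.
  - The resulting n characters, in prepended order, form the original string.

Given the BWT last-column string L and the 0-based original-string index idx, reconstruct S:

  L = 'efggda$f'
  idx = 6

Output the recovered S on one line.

LF mapping: 3 4 6 7 2 1 0 5
Walk LF starting at row 6, prepending L[row]:
  step 1: row=6, L[6]='$', prepend. Next row=LF[6]=0
  step 2: row=0, L[0]='e', prepend. Next row=LF[0]=3
  step 3: row=3, L[3]='g', prepend. Next row=LF[3]=7
  step 4: row=7, L[7]='f', prepend. Next row=LF[7]=5
  step 5: row=5, L[5]='a', prepend. Next row=LF[5]=1
  step 6: row=1, L[1]='f', prepend. Next row=LF[1]=4
  step 7: row=4, L[4]='d', prepend. Next row=LF[4]=2
  step 8: row=2, L[2]='g', prepend. Next row=LF[2]=6
Reversed output: gdfafge$

Answer: gdfafge$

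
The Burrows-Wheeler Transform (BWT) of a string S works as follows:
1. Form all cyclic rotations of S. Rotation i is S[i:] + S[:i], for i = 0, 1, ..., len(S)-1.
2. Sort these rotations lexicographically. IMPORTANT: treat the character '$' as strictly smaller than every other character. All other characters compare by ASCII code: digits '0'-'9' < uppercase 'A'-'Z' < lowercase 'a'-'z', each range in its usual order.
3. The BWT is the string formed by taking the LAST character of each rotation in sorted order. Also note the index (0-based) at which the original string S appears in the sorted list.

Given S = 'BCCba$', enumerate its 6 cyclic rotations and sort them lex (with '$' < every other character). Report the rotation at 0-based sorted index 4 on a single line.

Answer: a$BCCb

Derivation:
All 6 rotations (rotation i = S[i:]+S[:i]):
  rot[0] = BCCba$
  rot[1] = CCba$B
  rot[2] = Cba$BC
  rot[3] = ba$BCC
  rot[4] = a$BCCb
  rot[5] = $BCCba
Sorted (with $ < everything):
  sorted[0] = $BCCba
  sorted[1] = BCCba$
  sorted[2] = CCba$B
  sorted[3] = Cba$BC
  sorted[4] = a$BCCb
  sorted[5] = ba$BCC
sorted[4] = a$BCCb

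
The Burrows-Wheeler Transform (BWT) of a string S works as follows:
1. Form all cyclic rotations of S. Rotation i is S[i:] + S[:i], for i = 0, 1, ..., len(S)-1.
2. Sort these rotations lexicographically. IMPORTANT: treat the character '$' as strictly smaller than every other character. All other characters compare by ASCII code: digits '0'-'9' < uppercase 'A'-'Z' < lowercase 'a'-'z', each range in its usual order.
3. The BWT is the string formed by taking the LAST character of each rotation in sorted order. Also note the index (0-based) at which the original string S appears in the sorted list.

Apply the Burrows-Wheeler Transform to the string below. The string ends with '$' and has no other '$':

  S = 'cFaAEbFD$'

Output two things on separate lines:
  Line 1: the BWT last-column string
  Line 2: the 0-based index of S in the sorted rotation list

Answer: DaFAbcFE$
8

Derivation:
All 9 rotations (rotation i = S[i:]+S[:i]):
  rot[0] = cFaAEbFD$
  rot[1] = FaAEbFD$c
  rot[2] = aAEbFD$cF
  rot[3] = AEbFD$cFa
  rot[4] = EbFD$cFaA
  rot[5] = bFD$cFaAE
  rot[6] = FD$cFaAEb
  rot[7] = D$cFaAEbF
  rot[8] = $cFaAEbFD
Sorted (with $ < everything):
  sorted[0] = $cFaAEbFD  (last char: 'D')
  sorted[1] = AEbFD$cFa  (last char: 'a')
  sorted[2] = D$cFaAEbF  (last char: 'F')
  sorted[3] = EbFD$cFaA  (last char: 'A')
  sorted[4] = FD$cFaAEb  (last char: 'b')
  sorted[5] = FaAEbFD$c  (last char: 'c')
  sorted[6] = aAEbFD$cF  (last char: 'F')
  sorted[7] = bFD$cFaAE  (last char: 'E')
  sorted[8] = cFaAEbFD$  (last char: '$')
Last column: DaFAbcFE$
Original string S is at sorted index 8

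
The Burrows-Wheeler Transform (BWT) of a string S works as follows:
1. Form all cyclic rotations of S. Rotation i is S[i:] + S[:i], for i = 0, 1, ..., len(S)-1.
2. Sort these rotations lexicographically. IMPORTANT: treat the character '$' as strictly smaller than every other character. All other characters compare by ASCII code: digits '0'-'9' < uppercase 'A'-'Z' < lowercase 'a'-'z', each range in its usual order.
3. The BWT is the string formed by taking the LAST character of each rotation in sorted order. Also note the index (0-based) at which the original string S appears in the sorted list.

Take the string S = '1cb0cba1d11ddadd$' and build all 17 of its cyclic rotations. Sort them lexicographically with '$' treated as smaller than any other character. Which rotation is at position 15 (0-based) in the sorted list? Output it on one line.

Answer: dd$1cb0cba1d11dda

Derivation:
All 17 rotations (rotation i = S[i:]+S[:i]):
  rot[0] = 1cb0cba1d11ddadd$
  rot[1] = cb0cba1d11ddadd$1
  rot[2] = b0cba1d11ddadd$1c
  rot[3] = 0cba1d11ddadd$1cb
  rot[4] = cba1d11ddadd$1cb0
  rot[5] = ba1d11ddadd$1cb0c
  rot[6] = a1d11ddadd$1cb0cb
  rot[7] = 1d11ddadd$1cb0cba
  rot[8] = d11ddadd$1cb0cba1
  rot[9] = 11ddadd$1cb0cba1d
  rot[10] = 1ddadd$1cb0cba1d1
  rot[11] = ddadd$1cb0cba1d11
  rot[12] = dadd$1cb0cba1d11d
  rot[13] = add$1cb0cba1d11dd
  rot[14] = dd$1cb0cba1d11dda
  rot[15] = d$1cb0cba1d11ddad
  rot[16] = $1cb0cba1d11ddadd
Sorted (with $ < everything):
  sorted[0] = $1cb0cba1d11ddadd
  sorted[1] = 0cba1d11ddadd$1cb
  sorted[2] = 11ddadd$1cb0cba1d
  sorted[3] = 1cb0cba1d11ddadd$
  sorted[4] = 1d11ddadd$1cb0cba
  sorted[5] = 1ddadd$1cb0cba1d1
  sorted[6] = a1d11ddadd$1cb0cb
  sorted[7] = add$1cb0cba1d11dd
  sorted[8] = b0cba1d11ddadd$1c
  sorted[9] = ba1d11ddadd$1cb0c
  sorted[10] = cb0cba1d11ddadd$1
  sorted[11] = cba1d11ddadd$1cb0
  sorted[12] = d$1cb0cba1d11ddad
  sorted[13] = d11ddadd$1cb0cba1
  sorted[14] = dadd$1cb0cba1d11d
  sorted[15] = dd$1cb0cba1d11dda
  sorted[16] = ddadd$1cb0cba1d11
sorted[15] = dd$1cb0cba1d11dda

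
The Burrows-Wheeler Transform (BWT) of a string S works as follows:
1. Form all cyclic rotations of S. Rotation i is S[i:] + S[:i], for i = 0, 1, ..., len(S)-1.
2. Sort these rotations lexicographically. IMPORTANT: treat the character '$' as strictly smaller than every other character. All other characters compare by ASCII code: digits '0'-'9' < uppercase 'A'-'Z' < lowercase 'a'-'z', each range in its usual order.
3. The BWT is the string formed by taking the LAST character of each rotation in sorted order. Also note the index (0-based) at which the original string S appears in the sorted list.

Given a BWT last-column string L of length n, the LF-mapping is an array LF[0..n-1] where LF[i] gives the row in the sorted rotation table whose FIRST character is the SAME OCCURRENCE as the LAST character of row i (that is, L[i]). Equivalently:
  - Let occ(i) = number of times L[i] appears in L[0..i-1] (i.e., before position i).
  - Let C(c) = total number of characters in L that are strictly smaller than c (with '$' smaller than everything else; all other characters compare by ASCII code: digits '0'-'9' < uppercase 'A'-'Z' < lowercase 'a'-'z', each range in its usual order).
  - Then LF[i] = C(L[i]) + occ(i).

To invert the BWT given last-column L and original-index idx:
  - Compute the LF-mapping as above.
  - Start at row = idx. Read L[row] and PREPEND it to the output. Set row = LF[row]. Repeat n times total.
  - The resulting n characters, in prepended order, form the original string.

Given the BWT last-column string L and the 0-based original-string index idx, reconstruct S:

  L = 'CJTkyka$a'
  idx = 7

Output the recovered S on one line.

LF mapping: 1 2 3 6 8 7 4 0 5
Walk LF starting at row 7, prepending L[row]:
  step 1: row=7, L[7]='$', prepend. Next row=LF[7]=0
  step 2: row=0, L[0]='C', prepend. Next row=LF[0]=1
  step 3: row=1, L[1]='J', prepend. Next row=LF[1]=2
  step 4: row=2, L[2]='T', prepend. Next row=LF[2]=3
  step 5: row=3, L[3]='k', prepend. Next row=LF[3]=6
  step 6: row=6, L[6]='a', prepend. Next row=LF[6]=4
  step 7: row=4, L[4]='y', prepend. Next row=LF[4]=8
  step 8: row=8, L[8]='a', prepend. Next row=LF[8]=5
  step 9: row=5, L[5]='k', prepend. Next row=LF[5]=7
Reversed output: kayakTJC$

Answer: kayakTJC$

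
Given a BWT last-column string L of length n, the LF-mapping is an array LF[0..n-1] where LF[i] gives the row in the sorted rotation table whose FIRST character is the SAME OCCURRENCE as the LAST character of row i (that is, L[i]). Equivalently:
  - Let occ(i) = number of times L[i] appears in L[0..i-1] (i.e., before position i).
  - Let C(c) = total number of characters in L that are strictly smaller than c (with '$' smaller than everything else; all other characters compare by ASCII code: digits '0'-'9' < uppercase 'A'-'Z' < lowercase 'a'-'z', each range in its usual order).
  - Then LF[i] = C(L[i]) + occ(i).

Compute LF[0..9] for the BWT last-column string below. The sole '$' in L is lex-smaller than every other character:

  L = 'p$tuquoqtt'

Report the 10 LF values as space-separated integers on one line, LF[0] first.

Answer: 2 0 5 8 3 9 1 4 6 7

Derivation:
Char counts: '$':1, 'o':1, 'p':1, 'q':2, 't':3, 'u':2
C (first-col start): C('$')=0, C('o')=1, C('p')=2, C('q')=3, C('t')=5, C('u')=8
L[0]='p': occ=0, LF[0]=C('p')+0=2+0=2
L[1]='$': occ=0, LF[1]=C('$')+0=0+0=0
L[2]='t': occ=0, LF[2]=C('t')+0=5+0=5
L[3]='u': occ=0, LF[3]=C('u')+0=8+0=8
L[4]='q': occ=0, LF[4]=C('q')+0=3+0=3
L[5]='u': occ=1, LF[5]=C('u')+1=8+1=9
L[6]='o': occ=0, LF[6]=C('o')+0=1+0=1
L[7]='q': occ=1, LF[7]=C('q')+1=3+1=4
L[8]='t': occ=1, LF[8]=C('t')+1=5+1=6
L[9]='t': occ=2, LF[9]=C('t')+2=5+2=7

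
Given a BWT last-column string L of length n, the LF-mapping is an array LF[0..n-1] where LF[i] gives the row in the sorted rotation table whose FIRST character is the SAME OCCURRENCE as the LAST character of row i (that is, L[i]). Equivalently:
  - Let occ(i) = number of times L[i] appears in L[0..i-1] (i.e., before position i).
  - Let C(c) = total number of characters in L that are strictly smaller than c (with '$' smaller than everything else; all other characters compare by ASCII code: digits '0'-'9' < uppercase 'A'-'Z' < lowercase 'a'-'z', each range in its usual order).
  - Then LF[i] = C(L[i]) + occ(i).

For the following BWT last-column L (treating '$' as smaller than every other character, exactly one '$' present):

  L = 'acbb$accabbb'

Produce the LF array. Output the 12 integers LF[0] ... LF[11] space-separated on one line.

Answer: 1 9 4 5 0 2 10 11 3 6 7 8

Derivation:
Char counts: '$':1, 'a':3, 'b':5, 'c':3
C (first-col start): C('$')=0, C('a')=1, C('b')=4, C('c')=9
L[0]='a': occ=0, LF[0]=C('a')+0=1+0=1
L[1]='c': occ=0, LF[1]=C('c')+0=9+0=9
L[2]='b': occ=0, LF[2]=C('b')+0=4+0=4
L[3]='b': occ=1, LF[3]=C('b')+1=4+1=5
L[4]='$': occ=0, LF[4]=C('$')+0=0+0=0
L[5]='a': occ=1, LF[5]=C('a')+1=1+1=2
L[6]='c': occ=1, LF[6]=C('c')+1=9+1=10
L[7]='c': occ=2, LF[7]=C('c')+2=9+2=11
L[8]='a': occ=2, LF[8]=C('a')+2=1+2=3
L[9]='b': occ=2, LF[9]=C('b')+2=4+2=6
L[10]='b': occ=3, LF[10]=C('b')+3=4+3=7
L[11]='b': occ=4, LF[11]=C('b')+4=4+4=8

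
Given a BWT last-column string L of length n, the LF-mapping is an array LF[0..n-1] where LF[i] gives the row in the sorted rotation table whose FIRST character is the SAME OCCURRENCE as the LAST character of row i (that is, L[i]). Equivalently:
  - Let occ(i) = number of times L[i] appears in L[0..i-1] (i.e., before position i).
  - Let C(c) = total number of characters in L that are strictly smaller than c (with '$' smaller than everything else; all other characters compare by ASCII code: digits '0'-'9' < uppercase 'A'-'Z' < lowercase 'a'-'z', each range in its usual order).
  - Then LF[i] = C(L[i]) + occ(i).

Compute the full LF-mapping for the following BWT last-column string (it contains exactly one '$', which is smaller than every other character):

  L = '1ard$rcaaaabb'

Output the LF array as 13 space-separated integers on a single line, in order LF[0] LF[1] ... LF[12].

Answer: 1 2 11 10 0 12 9 3 4 5 6 7 8

Derivation:
Char counts: '$':1, '1':1, 'a':5, 'b':2, 'c':1, 'd':1, 'r':2
C (first-col start): C('$')=0, C('1')=1, C('a')=2, C('b')=7, C('c')=9, C('d')=10, C('r')=11
L[0]='1': occ=0, LF[0]=C('1')+0=1+0=1
L[1]='a': occ=0, LF[1]=C('a')+0=2+0=2
L[2]='r': occ=0, LF[2]=C('r')+0=11+0=11
L[3]='d': occ=0, LF[3]=C('d')+0=10+0=10
L[4]='$': occ=0, LF[4]=C('$')+0=0+0=0
L[5]='r': occ=1, LF[5]=C('r')+1=11+1=12
L[6]='c': occ=0, LF[6]=C('c')+0=9+0=9
L[7]='a': occ=1, LF[7]=C('a')+1=2+1=3
L[8]='a': occ=2, LF[8]=C('a')+2=2+2=4
L[9]='a': occ=3, LF[9]=C('a')+3=2+3=5
L[10]='a': occ=4, LF[10]=C('a')+4=2+4=6
L[11]='b': occ=0, LF[11]=C('b')+0=7+0=7
L[12]='b': occ=1, LF[12]=C('b')+1=7+1=8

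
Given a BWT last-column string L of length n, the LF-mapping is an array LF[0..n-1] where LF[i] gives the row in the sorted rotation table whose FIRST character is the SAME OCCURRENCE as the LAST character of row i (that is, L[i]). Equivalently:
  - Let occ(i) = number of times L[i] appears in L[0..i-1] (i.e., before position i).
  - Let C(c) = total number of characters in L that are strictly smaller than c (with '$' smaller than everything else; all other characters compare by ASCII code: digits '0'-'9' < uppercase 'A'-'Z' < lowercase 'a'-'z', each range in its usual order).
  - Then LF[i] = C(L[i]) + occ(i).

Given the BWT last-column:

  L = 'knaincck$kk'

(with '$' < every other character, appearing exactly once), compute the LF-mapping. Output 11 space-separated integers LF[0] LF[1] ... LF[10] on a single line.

Answer: 5 9 1 4 10 2 3 6 0 7 8

Derivation:
Char counts: '$':1, 'a':1, 'c':2, 'i':1, 'k':4, 'n':2
C (first-col start): C('$')=0, C('a')=1, C('c')=2, C('i')=4, C('k')=5, C('n')=9
L[0]='k': occ=0, LF[0]=C('k')+0=5+0=5
L[1]='n': occ=0, LF[1]=C('n')+0=9+0=9
L[2]='a': occ=0, LF[2]=C('a')+0=1+0=1
L[3]='i': occ=0, LF[3]=C('i')+0=4+0=4
L[4]='n': occ=1, LF[4]=C('n')+1=9+1=10
L[5]='c': occ=0, LF[5]=C('c')+0=2+0=2
L[6]='c': occ=1, LF[6]=C('c')+1=2+1=3
L[7]='k': occ=1, LF[7]=C('k')+1=5+1=6
L[8]='$': occ=0, LF[8]=C('$')+0=0+0=0
L[9]='k': occ=2, LF[9]=C('k')+2=5+2=7
L[10]='k': occ=3, LF[10]=C('k')+3=5+3=8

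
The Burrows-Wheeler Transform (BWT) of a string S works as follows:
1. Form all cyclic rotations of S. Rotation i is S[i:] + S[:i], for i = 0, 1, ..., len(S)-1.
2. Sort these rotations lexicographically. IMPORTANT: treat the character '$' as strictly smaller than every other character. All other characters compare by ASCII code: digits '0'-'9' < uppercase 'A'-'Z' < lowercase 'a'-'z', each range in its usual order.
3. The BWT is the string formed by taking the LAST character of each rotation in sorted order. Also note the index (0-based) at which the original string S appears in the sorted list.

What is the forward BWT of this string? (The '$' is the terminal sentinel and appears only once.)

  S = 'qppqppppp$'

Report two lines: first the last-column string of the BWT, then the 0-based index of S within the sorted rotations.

Answer: pppppqqpp$
9

Derivation:
All 10 rotations (rotation i = S[i:]+S[:i]):
  rot[0] = qppqppppp$
  rot[1] = ppqppppp$q
  rot[2] = pqppppp$qp
  rot[3] = qppppp$qpp
  rot[4] = ppppp$qppq
  rot[5] = pppp$qppqp
  rot[6] = ppp$qppqpp
  rot[7] = pp$qppqppp
  rot[8] = p$qppqpppp
  rot[9] = $qppqppppp
Sorted (with $ < everything):
  sorted[0] = $qppqppppp  (last char: 'p')
  sorted[1] = p$qppqpppp  (last char: 'p')
  sorted[2] = pp$qppqppp  (last char: 'p')
  sorted[3] = ppp$qppqpp  (last char: 'p')
  sorted[4] = pppp$qppqp  (last char: 'p')
  sorted[5] = ppppp$qppq  (last char: 'q')
  sorted[6] = ppqppppp$q  (last char: 'q')
  sorted[7] = pqppppp$qp  (last char: 'p')
  sorted[8] = qppppp$qpp  (last char: 'p')
  sorted[9] = qppqppppp$  (last char: '$')
Last column: pppppqqpp$
Original string S is at sorted index 9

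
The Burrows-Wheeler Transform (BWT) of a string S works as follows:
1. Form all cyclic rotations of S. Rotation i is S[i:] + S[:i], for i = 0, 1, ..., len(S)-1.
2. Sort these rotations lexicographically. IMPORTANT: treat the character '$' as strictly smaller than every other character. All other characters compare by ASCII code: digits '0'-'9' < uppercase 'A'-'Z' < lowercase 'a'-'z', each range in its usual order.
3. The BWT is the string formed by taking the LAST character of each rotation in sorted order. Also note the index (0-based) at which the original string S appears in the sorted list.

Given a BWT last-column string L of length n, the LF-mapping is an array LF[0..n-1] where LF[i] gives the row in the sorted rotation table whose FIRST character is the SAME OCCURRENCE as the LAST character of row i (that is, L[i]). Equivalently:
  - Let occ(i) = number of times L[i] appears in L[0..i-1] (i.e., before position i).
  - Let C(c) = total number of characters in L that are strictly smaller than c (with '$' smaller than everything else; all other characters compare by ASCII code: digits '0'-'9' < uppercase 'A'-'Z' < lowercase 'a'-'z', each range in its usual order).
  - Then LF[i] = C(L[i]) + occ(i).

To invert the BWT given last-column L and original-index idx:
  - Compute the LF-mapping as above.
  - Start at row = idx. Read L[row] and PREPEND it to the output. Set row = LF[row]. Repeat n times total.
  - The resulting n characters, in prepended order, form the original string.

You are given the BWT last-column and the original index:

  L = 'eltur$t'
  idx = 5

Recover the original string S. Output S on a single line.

Answer: turtle$

Derivation:
LF mapping: 1 2 4 6 3 0 5
Walk LF starting at row 5, prepending L[row]:
  step 1: row=5, L[5]='$', prepend. Next row=LF[5]=0
  step 2: row=0, L[0]='e', prepend. Next row=LF[0]=1
  step 3: row=1, L[1]='l', prepend. Next row=LF[1]=2
  step 4: row=2, L[2]='t', prepend. Next row=LF[2]=4
  step 5: row=4, L[4]='r', prepend. Next row=LF[4]=3
  step 6: row=3, L[3]='u', prepend. Next row=LF[3]=6
  step 7: row=6, L[6]='t', prepend. Next row=LF[6]=5
Reversed output: turtle$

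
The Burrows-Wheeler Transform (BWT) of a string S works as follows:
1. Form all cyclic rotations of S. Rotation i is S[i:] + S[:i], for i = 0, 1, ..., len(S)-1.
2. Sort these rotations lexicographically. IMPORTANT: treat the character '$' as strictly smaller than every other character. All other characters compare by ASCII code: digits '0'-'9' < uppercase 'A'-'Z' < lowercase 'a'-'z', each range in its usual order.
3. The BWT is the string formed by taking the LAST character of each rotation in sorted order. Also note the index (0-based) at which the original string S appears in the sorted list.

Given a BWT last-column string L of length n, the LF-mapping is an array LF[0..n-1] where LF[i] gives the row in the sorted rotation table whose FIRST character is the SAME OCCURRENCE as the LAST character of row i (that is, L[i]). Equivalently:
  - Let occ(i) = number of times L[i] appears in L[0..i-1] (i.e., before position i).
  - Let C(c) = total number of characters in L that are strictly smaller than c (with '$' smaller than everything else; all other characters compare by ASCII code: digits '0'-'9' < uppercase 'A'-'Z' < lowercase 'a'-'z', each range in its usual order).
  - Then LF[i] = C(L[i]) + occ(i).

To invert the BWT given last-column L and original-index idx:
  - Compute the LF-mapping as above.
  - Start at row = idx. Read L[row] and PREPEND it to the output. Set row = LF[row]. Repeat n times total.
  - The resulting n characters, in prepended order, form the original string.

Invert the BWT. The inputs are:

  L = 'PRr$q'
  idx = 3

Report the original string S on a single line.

Answer: qrRP$

Derivation:
LF mapping: 1 2 4 0 3
Walk LF starting at row 3, prepending L[row]:
  step 1: row=3, L[3]='$', prepend. Next row=LF[3]=0
  step 2: row=0, L[0]='P', prepend. Next row=LF[0]=1
  step 3: row=1, L[1]='R', prepend. Next row=LF[1]=2
  step 4: row=2, L[2]='r', prepend. Next row=LF[2]=4
  step 5: row=4, L[4]='q', prepend. Next row=LF[4]=3
Reversed output: qrRP$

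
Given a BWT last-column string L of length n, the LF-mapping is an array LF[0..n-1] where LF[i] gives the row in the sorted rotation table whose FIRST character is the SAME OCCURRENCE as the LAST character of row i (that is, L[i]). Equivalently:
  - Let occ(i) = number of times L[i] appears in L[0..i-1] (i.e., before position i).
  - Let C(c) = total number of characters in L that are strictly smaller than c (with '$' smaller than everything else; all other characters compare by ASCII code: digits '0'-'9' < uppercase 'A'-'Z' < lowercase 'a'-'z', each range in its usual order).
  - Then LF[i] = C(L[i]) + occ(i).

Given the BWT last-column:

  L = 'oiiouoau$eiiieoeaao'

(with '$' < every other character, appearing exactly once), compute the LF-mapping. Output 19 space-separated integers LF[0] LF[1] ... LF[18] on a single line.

Answer: 12 7 8 13 17 14 1 18 0 4 9 10 11 5 15 6 2 3 16

Derivation:
Char counts: '$':1, 'a':3, 'e':3, 'i':5, 'o':5, 'u':2
C (first-col start): C('$')=0, C('a')=1, C('e')=4, C('i')=7, C('o')=12, C('u')=17
L[0]='o': occ=0, LF[0]=C('o')+0=12+0=12
L[1]='i': occ=0, LF[1]=C('i')+0=7+0=7
L[2]='i': occ=1, LF[2]=C('i')+1=7+1=8
L[3]='o': occ=1, LF[3]=C('o')+1=12+1=13
L[4]='u': occ=0, LF[4]=C('u')+0=17+0=17
L[5]='o': occ=2, LF[5]=C('o')+2=12+2=14
L[6]='a': occ=0, LF[6]=C('a')+0=1+0=1
L[7]='u': occ=1, LF[7]=C('u')+1=17+1=18
L[8]='$': occ=0, LF[8]=C('$')+0=0+0=0
L[9]='e': occ=0, LF[9]=C('e')+0=4+0=4
L[10]='i': occ=2, LF[10]=C('i')+2=7+2=9
L[11]='i': occ=3, LF[11]=C('i')+3=7+3=10
L[12]='i': occ=4, LF[12]=C('i')+4=7+4=11
L[13]='e': occ=1, LF[13]=C('e')+1=4+1=5
L[14]='o': occ=3, LF[14]=C('o')+3=12+3=15
L[15]='e': occ=2, LF[15]=C('e')+2=4+2=6
L[16]='a': occ=1, LF[16]=C('a')+1=1+1=2
L[17]='a': occ=2, LF[17]=C('a')+2=1+2=3
L[18]='o': occ=4, LF[18]=C('o')+4=12+4=16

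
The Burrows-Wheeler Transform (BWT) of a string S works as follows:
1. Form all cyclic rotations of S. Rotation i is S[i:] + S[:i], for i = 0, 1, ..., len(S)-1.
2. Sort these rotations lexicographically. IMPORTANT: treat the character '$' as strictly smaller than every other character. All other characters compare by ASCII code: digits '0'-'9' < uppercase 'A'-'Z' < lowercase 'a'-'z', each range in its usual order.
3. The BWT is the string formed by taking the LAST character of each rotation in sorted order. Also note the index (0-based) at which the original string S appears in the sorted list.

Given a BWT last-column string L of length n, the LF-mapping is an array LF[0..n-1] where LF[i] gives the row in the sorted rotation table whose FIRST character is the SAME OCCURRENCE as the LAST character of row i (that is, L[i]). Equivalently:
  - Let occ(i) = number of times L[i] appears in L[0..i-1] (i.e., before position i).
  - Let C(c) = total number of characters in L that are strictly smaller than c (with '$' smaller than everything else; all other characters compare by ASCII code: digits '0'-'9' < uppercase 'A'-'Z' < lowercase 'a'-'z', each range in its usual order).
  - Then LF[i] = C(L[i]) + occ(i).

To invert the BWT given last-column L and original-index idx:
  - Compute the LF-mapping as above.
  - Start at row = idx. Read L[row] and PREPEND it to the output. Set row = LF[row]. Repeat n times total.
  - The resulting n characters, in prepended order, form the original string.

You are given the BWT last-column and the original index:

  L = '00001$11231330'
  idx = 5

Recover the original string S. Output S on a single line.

LF mapping: 1 2 3 4 6 0 7 8 10 11 9 12 13 5
Walk LF starting at row 5, prepending L[row]:
  step 1: row=5, L[5]='$', prepend. Next row=LF[5]=0
  step 2: row=0, L[0]='0', prepend. Next row=LF[0]=1
  step 3: row=1, L[1]='0', prepend. Next row=LF[1]=2
  step 4: row=2, L[2]='0', prepend. Next row=LF[2]=3
  step 5: row=3, L[3]='0', prepend. Next row=LF[3]=4
  step 6: row=4, L[4]='1', prepend. Next row=LF[4]=6
  step 7: row=6, L[6]='1', prepend. Next row=LF[6]=7
  step 8: row=7, L[7]='1', prepend. Next row=LF[7]=8
  step 9: row=8, L[8]='2', prepend. Next row=LF[8]=10
  step 10: row=10, L[10]='1', prepend. Next row=LF[10]=9
  step 11: row=9, L[9]='3', prepend. Next row=LF[9]=11
  step 12: row=11, L[11]='3', prepend. Next row=LF[11]=12
  step 13: row=12, L[12]='3', prepend. Next row=LF[12]=13
  step 14: row=13, L[13]='0', prepend. Next row=LF[13]=5
Reversed output: 0333121110000$

Answer: 0333121110000$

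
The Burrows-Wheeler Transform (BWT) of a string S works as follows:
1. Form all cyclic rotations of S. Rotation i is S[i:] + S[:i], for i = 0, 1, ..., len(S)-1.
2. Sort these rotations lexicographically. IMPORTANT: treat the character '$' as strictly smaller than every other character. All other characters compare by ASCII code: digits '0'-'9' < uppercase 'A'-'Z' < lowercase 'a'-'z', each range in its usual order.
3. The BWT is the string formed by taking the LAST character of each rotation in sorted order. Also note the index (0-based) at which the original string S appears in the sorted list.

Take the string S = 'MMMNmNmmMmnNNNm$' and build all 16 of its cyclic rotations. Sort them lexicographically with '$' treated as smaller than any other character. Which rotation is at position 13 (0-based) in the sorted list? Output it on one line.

Answer: mmMmnNNNm$MMMNmN

Derivation:
All 16 rotations (rotation i = S[i:]+S[:i]):
  rot[0] = MMMNmNmmMmnNNNm$
  rot[1] = MMNmNmmMmnNNNm$M
  rot[2] = MNmNmmMmnNNNm$MM
  rot[3] = NmNmmMmnNNNm$MMM
  rot[4] = mNmmMmnNNNm$MMMN
  rot[5] = NmmMmnNNNm$MMMNm
  rot[6] = mmMmnNNNm$MMMNmN
  rot[7] = mMmnNNNm$MMMNmNm
  rot[8] = MmnNNNm$MMMNmNmm
  rot[9] = mnNNNm$MMMNmNmmM
  rot[10] = nNNNm$MMMNmNmmMm
  rot[11] = NNNm$MMMNmNmmMmn
  rot[12] = NNm$MMMNmNmmMmnN
  rot[13] = Nm$MMMNmNmmMmnNN
  rot[14] = m$MMMNmNmmMmnNNN
  rot[15] = $MMMNmNmmMmnNNNm
Sorted (with $ < everything):
  sorted[0] = $MMMNmNmmMmnNNNm
  sorted[1] = MMMNmNmmMmnNNNm$
  sorted[2] = MMNmNmmMmnNNNm$M
  sorted[3] = MNmNmmMmnNNNm$MM
  sorted[4] = MmnNNNm$MMMNmNmm
  sorted[5] = NNNm$MMMNmNmmMmn
  sorted[6] = NNm$MMMNmNmmMmnN
  sorted[7] = Nm$MMMNmNmmMmnNN
  sorted[8] = NmNmmMmnNNNm$MMM
  sorted[9] = NmmMmnNNNm$MMMNm
  sorted[10] = m$MMMNmNmmMmnNNN
  sorted[11] = mMmnNNNm$MMMNmNm
  sorted[12] = mNmmMmnNNNm$MMMN
  sorted[13] = mmMmnNNNm$MMMNmN
  sorted[14] = mnNNNm$MMMNmNmmM
  sorted[15] = nNNNm$MMMNmNmmMm
sorted[13] = mmMmnNNNm$MMMNmN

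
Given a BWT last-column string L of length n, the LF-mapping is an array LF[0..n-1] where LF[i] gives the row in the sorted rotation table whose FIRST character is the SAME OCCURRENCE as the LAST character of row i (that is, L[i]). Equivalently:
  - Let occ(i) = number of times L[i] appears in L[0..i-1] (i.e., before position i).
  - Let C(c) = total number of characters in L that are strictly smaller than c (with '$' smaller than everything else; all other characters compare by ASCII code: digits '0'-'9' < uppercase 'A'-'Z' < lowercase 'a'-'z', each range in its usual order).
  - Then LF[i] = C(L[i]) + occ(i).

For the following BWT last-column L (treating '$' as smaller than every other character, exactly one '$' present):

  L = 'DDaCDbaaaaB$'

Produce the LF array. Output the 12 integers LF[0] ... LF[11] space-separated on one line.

Char counts: '$':1, 'B':1, 'C':1, 'D':3, 'a':5, 'b':1
C (first-col start): C('$')=0, C('B')=1, C('C')=2, C('D')=3, C('a')=6, C('b')=11
L[0]='D': occ=0, LF[0]=C('D')+0=3+0=3
L[1]='D': occ=1, LF[1]=C('D')+1=3+1=4
L[2]='a': occ=0, LF[2]=C('a')+0=6+0=6
L[3]='C': occ=0, LF[3]=C('C')+0=2+0=2
L[4]='D': occ=2, LF[4]=C('D')+2=3+2=5
L[5]='b': occ=0, LF[5]=C('b')+0=11+0=11
L[6]='a': occ=1, LF[6]=C('a')+1=6+1=7
L[7]='a': occ=2, LF[7]=C('a')+2=6+2=8
L[8]='a': occ=3, LF[8]=C('a')+3=6+3=9
L[9]='a': occ=4, LF[9]=C('a')+4=6+4=10
L[10]='B': occ=0, LF[10]=C('B')+0=1+0=1
L[11]='$': occ=0, LF[11]=C('$')+0=0+0=0

Answer: 3 4 6 2 5 11 7 8 9 10 1 0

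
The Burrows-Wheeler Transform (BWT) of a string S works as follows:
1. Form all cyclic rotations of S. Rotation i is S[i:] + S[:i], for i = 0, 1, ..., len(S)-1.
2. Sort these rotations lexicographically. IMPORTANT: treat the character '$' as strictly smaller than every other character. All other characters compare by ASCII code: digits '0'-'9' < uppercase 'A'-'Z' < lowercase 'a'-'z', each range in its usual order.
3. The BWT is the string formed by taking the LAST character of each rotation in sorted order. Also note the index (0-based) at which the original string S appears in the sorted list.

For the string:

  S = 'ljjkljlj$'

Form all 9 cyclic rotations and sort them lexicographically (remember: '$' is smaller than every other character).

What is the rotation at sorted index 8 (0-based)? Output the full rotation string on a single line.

Answer: ljlj$ljjk

Derivation:
All 9 rotations (rotation i = S[i:]+S[:i]):
  rot[0] = ljjkljlj$
  rot[1] = jjkljlj$l
  rot[2] = jkljlj$lj
  rot[3] = kljlj$ljj
  rot[4] = ljlj$ljjk
  rot[5] = jlj$ljjkl
  rot[6] = lj$ljjklj
  rot[7] = j$ljjkljl
  rot[8] = $ljjkljlj
Sorted (with $ < everything):
  sorted[0] = $ljjkljlj
  sorted[1] = j$ljjkljl
  sorted[2] = jjkljlj$l
  sorted[3] = jkljlj$lj
  sorted[4] = jlj$ljjkl
  sorted[5] = kljlj$ljj
  sorted[6] = lj$ljjklj
  sorted[7] = ljjkljlj$
  sorted[8] = ljlj$ljjk
sorted[8] = ljlj$ljjk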